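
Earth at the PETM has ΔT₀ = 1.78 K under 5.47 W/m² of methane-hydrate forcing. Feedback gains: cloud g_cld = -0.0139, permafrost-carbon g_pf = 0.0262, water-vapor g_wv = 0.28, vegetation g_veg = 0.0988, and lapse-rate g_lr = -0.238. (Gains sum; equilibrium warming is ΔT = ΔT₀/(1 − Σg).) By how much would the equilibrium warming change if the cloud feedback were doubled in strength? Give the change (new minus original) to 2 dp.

-0.03 K

Original: g = 0.1531, ΔT = 1.78/(1−0.1531) = 2.1018 K.
With doubled cloud: g' = 0.1392, ΔT' = 1.78/(1−0.1392) = 2.0678 K.
Change = 2.0678 − 2.1018 = -0.03 K.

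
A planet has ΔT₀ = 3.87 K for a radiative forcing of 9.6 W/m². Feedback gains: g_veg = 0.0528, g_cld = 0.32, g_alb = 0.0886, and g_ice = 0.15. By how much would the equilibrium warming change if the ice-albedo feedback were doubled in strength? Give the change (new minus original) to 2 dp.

Original: g = 0.6114, ΔT = 3.87/(1−0.6114) = 9.9588 K.
With doubled ice-albedo: g' = 0.7614, ΔT' = 3.87/(1−0.7614) = 16.2196 K.
Change = 16.2196 − 9.9588 = 6.26 K.

6.26 K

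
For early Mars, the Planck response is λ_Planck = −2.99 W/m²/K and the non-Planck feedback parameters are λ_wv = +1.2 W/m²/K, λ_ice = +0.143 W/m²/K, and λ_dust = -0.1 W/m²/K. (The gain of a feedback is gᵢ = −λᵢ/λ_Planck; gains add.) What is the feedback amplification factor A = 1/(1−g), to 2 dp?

Convert to gains: g_wv = 1.2/2.99 = 0.4013; g_ice = 0.143/2.99 = 0.04783; g_dust = -0.1/2.99 = -0.03344.
Total gain g = 0.41569.
A = 1/(1 − 0.41569) = 1.71.

1.71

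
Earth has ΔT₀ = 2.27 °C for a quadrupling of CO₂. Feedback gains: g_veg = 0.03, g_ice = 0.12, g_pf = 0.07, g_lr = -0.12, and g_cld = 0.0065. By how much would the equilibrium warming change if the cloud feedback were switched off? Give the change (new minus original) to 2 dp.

-0.02 °C

Original: g = 0.1065, ΔT = 2.27/(1−0.1065) = 2.5406 °C.
Without cloud: g' = 0.1, ΔT' = 2.27/(1−0.1) = 2.5222 °C.
Change = 2.5222 − 2.5406 = -0.02 °C.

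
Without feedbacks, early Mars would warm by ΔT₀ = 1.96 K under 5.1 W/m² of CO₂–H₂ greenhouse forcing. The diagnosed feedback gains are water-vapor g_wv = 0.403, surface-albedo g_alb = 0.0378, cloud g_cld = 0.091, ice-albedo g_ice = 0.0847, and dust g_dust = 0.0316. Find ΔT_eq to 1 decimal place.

5.6 K

Total gain g = 0.403 + 0.0378 + 0.091 + 0.0847 + 0.0316 = 0.6481.
Amplification A = 1/(1 − 0.6481) = 2.842.
ΔT = 1.96 × 2.842 = 5.6 K.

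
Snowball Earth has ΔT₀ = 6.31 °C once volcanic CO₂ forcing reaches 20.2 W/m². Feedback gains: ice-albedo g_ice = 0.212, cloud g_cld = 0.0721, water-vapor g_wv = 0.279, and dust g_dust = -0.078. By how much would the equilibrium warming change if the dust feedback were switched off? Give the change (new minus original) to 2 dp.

Original: g = 0.4851, ΔT = 6.31/(1−0.4851) = 12.2548 °C.
Without dust: g' = 0.5631, ΔT' = 6.31/(1−0.5631) = 14.4427 °C.
Change = 14.4427 − 12.2548 = 2.19 °C.

2.19 °C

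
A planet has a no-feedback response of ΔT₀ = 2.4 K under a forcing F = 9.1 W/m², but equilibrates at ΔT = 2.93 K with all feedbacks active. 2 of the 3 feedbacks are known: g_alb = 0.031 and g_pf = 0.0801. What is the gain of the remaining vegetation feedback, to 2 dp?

Amplification A = ΔT/ΔT₀ = 2.93/2.4 = 1.221.
Total gain g = 1 − 1/A = 1 − 1/1.221 = 0.181.
Known gains sum to 0.031 + 0.0801 = 0.1111.
g_veg = 0.181 − 0.1111 = 0.07.

0.07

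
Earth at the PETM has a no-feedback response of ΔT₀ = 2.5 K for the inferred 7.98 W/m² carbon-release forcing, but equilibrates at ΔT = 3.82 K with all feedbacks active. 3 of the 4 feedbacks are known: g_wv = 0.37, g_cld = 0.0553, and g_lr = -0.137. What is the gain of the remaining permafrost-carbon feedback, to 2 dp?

0.06

Amplification A = ΔT/ΔT₀ = 3.82/2.5 = 1.528.
Total gain g = 1 − 1/A = 1 − 1/1.528 = 0.3455.
Known gains sum to 0.37 + 0.0553 − 0.137 = 0.2883.
g_pf = 0.3455 − 0.2883 = 0.06.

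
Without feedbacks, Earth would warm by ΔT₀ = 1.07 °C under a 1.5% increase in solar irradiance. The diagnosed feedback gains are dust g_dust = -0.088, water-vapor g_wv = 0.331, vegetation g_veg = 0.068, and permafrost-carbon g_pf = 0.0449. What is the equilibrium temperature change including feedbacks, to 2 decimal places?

Total gain g = -0.088 + 0.331 + 0.068 + 0.0449 = 0.3559.
Amplification A = 1/(1 − 0.3559) = 1.553.
ΔT = 1.07 × 1.553 = 1.66 °C.

1.66 °C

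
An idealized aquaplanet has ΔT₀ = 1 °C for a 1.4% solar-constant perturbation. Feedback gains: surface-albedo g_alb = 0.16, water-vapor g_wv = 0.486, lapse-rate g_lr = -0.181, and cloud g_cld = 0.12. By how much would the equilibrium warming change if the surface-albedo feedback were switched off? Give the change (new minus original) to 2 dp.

Original: g = 0.585, ΔT = 1/(1−0.585) = 2.4096 °C.
Without surface-albedo: g' = 0.425, ΔT' = 1/(1−0.425) = 1.7391 °C.
Change = 1.7391 − 2.4096 = -0.67 °C.

-0.67 °C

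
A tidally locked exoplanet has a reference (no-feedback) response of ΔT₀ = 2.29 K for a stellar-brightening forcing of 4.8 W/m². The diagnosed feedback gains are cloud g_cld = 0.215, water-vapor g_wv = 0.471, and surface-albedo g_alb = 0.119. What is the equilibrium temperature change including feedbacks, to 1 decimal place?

11.7 K

Total gain g = 0.215 + 0.471 + 0.119 = 0.805.
Amplification A = 1/(1 − 0.805) = 5.128.
ΔT = 2.29 × 5.128 = 11.7 K.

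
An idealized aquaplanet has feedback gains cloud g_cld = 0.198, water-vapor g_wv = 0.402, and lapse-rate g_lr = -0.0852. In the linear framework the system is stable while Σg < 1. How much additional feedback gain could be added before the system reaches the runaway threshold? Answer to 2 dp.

0.49

Current total gain = 0.198 + 0.402 − 0.0852 = 0.5148.
Margin to runaway = 1 − 0.5148 = 0.49.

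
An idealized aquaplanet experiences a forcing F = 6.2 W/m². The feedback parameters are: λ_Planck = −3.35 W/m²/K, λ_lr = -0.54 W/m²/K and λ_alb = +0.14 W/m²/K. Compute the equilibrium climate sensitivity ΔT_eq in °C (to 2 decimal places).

Net feedback parameter λ = (−3.35) + (-0.54) + (+0.14) = -3.75 W/m²/K.
ΔT = −F/λ = −6.2/(-3.75) = 1.65 °C.

1.65 °C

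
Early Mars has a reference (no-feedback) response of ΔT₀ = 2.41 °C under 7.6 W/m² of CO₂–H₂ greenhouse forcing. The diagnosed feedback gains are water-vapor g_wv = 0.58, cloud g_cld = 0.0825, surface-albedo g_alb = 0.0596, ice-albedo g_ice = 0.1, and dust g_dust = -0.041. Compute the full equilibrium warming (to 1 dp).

11.0 °C

Total gain g = 0.58 + 0.0825 + 0.0596 + 0.1 − 0.041 = 0.7811.
Amplification A = 1/(1 − 0.7811) = 4.568.
ΔT = 2.41 × 4.568 = 11.0 °C.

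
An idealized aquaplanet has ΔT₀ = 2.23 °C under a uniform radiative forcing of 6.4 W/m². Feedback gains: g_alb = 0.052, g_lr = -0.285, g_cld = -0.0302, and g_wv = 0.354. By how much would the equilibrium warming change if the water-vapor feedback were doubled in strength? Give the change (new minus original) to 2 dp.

1.56 °C

Original: g = 0.0908, ΔT = 2.23/(1−0.0908) = 2.4527 °C.
With doubled water-vapor: g' = 0.4448, ΔT' = 2.23/(1−0.4448) = 4.0166 °C.
Change = 4.0166 − 2.4527 = 1.56 °C.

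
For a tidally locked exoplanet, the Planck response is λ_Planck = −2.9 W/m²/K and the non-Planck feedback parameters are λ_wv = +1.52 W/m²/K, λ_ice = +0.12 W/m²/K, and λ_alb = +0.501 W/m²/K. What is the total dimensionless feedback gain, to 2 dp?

0.74

Convert to gains: g_wv = 1.52/2.9 = 0.5241; g_ice = 0.12/2.9 = 0.04138; g_alb = 0.501/2.9 = 0.1728.
Total gain g = 0.73828.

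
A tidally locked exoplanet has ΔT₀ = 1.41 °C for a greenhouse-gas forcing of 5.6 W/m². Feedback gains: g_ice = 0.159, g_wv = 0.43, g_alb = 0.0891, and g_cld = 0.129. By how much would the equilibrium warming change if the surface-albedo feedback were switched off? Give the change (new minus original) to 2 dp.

Original: g = 0.8071, ΔT = 1.41/(1−0.8071) = 7.3095 °C.
Without surface-albedo: g' = 0.718, ΔT' = 1.41/(1−0.718) = 5.0000 °C.
Change = 5.0000 − 7.3095 = -2.31 °C.

-2.31 °C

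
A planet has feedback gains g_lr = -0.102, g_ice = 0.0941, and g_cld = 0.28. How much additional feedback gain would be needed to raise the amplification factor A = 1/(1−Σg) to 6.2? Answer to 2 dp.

Current total gain = 0.2721.
Target gain for A = 6.2: g* = 1 − 1/6.2 = 0.8387.
Additional gain needed = 0.8387 − 0.2721 = 0.57.

0.57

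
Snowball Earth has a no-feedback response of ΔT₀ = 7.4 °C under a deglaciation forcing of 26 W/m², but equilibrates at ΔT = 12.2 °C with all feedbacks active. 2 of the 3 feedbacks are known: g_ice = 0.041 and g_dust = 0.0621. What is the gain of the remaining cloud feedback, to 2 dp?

Amplification A = ΔT/ΔT₀ = 12.2/7.4 = 1.649.
Total gain g = 1 − 1/A = 1 − 1/1.649 = 0.3936.
Known gains sum to 0.041 + 0.0621 = 0.1031.
g_cld = 0.3936 − 0.1031 = 0.29.

0.29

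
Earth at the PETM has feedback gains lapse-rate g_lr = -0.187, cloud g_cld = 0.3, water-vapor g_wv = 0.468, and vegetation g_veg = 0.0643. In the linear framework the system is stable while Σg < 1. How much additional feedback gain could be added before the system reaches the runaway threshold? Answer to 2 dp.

Current total gain = -0.187 + 0.3 + 0.468 + 0.0643 = 0.6453.
Margin to runaway = 1 − 0.6453 = 0.35.

0.35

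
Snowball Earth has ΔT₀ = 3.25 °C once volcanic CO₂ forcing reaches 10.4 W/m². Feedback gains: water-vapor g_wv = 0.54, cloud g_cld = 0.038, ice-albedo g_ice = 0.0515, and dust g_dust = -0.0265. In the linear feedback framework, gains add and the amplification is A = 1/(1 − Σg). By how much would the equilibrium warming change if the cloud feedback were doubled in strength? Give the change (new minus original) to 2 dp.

Original: g = 0.603, ΔT = 3.25/(1−0.603) = 8.1864 °C.
With doubled cloud: g' = 0.641, ΔT' = 3.25/(1−0.641) = 9.0529 °C.
Change = 9.0529 − 8.1864 = 0.87 °C.

0.87 °C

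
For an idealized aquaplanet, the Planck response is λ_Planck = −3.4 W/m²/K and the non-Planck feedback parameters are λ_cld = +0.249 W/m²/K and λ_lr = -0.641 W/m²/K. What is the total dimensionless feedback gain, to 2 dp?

Convert to gains: g_cld = 0.249/3.4 = 0.07324; g_lr = -0.641/3.4 = -0.1885.
Total gain g = -0.11526.

-0.12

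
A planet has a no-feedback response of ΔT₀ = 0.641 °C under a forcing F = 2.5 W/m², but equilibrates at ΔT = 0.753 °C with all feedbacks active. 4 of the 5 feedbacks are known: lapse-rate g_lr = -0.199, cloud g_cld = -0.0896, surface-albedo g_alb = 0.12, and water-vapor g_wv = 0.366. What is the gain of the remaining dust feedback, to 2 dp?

-0.05

Amplification A = ΔT/ΔT₀ = 0.753/0.641 = 1.175.
Total gain g = 1 − 1/A = 1 − 1/1.175 = 0.1489.
Known gains sum to -0.199 − 0.0896 + 0.12 + 0.366 = 0.1974.
g_dust = 0.1489 − 0.1974 = -0.05.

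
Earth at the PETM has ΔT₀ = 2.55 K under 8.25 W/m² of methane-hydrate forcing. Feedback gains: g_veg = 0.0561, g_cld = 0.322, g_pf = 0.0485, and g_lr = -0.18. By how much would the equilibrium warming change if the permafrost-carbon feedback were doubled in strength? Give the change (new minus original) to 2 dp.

0.23 K

Original: g = 0.2466, ΔT = 2.55/(1−0.2466) = 3.3847 K.
With doubled permafrost-carbon: g' = 0.2951, ΔT' = 2.55/(1−0.2951) = 3.6175 K.
Change = 3.6175 − 3.3847 = 0.23 K.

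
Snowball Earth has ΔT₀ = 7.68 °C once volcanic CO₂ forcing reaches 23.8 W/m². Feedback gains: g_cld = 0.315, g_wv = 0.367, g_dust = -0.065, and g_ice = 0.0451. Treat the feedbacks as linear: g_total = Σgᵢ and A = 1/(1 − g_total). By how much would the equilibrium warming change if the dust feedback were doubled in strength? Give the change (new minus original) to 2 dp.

-3.67 °C

Original: g = 0.6621, ΔT = 7.68/(1−0.6621) = 22.7286 °C.
With doubled dust: g' = 0.5971, ΔT' = 7.68/(1−0.5971) = 19.0618 °C.
Change = 19.0618 − 22.7286 = -3.67 °C.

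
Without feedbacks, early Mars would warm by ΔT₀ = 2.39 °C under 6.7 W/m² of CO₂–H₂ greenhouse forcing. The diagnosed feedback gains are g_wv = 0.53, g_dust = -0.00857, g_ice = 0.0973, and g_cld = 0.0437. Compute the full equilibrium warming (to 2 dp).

Total gain g = 0.53 − 0.00857 + 0.0973 + 0.0437 = 0.66243.
Amplification A = 1/(1 − 0.66243) = 2.962.
ΔT = 2.39 × 2.962 = 7.08 °C.

7.08 °C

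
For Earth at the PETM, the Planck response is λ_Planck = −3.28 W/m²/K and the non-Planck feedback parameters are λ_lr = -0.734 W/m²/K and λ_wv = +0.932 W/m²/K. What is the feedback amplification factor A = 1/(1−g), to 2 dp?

Convert to gains: g_lr = -0.734/3.28 = -0.2238; g_wv = 0.932/3.28 = 0.2841.
Total gain g = 0.0603.
A = 1/(1 − 0.0603) = 1.06.

1.06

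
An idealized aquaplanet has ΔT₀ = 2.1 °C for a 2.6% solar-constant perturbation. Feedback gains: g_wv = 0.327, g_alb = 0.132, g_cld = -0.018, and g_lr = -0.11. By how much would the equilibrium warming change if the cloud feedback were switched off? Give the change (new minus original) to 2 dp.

Original: g = 0.331, ΔT = 2.1/(1−0.331) = 3.1390 °C.
Without cloud: g' = 0.349, ΔT' = 2.1/(1−0.349) = 3.2258 °C.
Change = 3.2258 − 3.1390 = 0.09 °C.

0.09 °C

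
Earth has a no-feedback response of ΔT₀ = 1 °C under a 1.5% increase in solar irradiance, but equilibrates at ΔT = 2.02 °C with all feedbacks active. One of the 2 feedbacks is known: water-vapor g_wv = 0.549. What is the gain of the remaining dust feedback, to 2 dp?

-0.04

Amplification A = ΔT/ΔT₀ = 2.02/1 = 2.02.
Total gain g = 1 − 1/A = 1 − 1/2.02 = 0.505.
The known gain is 0.549.
g_dust = 0.505 − 0.549 = -0.04.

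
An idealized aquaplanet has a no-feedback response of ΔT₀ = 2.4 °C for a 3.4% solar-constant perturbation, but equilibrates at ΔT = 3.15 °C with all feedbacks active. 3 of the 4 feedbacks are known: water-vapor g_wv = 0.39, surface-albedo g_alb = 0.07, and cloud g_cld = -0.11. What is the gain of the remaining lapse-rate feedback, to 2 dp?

-0.11

Amplification A = ΔT/ΔT₀ = 3.15/2.4 = 1.312.
Total gain g = 1 − 1/A = 1 − 1/1.312 = 0.2378.
Known gains sum to 0.39 + 0.07 − 0.11 = 0.35.
g_lr = 0.2378 − 0.35 = -0.11.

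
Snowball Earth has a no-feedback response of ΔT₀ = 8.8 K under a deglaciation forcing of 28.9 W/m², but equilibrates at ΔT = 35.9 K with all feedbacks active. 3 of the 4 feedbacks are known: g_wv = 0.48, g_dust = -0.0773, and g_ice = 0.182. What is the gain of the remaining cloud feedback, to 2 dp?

0.17

Amplification A = ΔT/ΔT₀ = 35.9/8.8 = 4.08.
Total gain g = 1 − 1/A = 1 − 1/4.08 = 0.7549.
Known gains sum to 0.48 − 0.0773 + 0.182 = 0.5847.
g_cld = 0.7549 − 0.5847 = 0.17.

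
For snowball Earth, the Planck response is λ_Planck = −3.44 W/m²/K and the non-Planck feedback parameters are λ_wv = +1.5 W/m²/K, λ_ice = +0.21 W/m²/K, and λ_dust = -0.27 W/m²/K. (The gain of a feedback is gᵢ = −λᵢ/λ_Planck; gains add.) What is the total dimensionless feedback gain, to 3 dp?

0.419

Convert to gains: g_wv = 1.5/3.44 = 0.436; g_ice = 0.21/3.44 = 0.06105; g_dust = -0.27/3.44 = -0.07849.
Total gain g = 0.41856.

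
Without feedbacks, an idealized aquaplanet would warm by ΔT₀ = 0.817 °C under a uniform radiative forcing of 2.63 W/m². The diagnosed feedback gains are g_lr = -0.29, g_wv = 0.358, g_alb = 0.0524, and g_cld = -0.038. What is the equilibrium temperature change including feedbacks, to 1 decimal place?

Total gain g = -0.29 + 0.358 + 0.0524 − 0.038 = 0.0824.
Amplification A = 1/(1 − 0.0824) = 1.09.
ΔT = 0.817 × 1.09 = 0.9 °C.

0.9 °C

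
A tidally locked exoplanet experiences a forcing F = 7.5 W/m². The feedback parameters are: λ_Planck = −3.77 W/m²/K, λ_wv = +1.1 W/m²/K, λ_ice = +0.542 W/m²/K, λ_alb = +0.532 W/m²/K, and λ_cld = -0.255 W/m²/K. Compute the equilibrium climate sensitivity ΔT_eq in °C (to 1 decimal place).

Net feedback parameter λ = (−3.77) + (+1.1) + (+0.542) + (+0.532) + (-0.255) = -1.851 W/m²/K.
ΔT = −F/λ = −7.5/(-1.851) = 4.1 °C.

4.1 °C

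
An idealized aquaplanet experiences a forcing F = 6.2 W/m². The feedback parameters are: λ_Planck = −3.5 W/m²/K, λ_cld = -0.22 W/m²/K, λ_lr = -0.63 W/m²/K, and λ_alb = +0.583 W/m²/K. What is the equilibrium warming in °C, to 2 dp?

Net feedback parameter λ = (−3.5) + (-0.22) + (-0.63) + (+0.583) = -3.767 W/m²/K.
ΔT = −F/λ = −6.2/(-3.767) = 1.65 °C.

1.65 °C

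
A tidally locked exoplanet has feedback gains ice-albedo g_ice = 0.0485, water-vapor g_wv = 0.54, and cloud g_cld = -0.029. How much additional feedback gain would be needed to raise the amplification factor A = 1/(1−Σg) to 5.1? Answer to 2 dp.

Current total gain = 0.5595.
Target gain for A = 5.1: g* = 1 − 1/5.1 = 0.8039.
Additional gain needed = 0.8039 − 0.5595 = 0.24.

0.24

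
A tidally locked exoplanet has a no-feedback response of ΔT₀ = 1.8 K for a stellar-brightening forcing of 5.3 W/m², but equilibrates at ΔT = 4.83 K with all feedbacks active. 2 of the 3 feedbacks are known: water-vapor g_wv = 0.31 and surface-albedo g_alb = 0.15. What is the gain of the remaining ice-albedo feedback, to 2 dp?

Amplification A = ΔT/ΔT₀ = 4.83/1.8 = 2.683.
Total gain g = 1 − 1/A = 1 − 1/2.683 = 0.6273.
Known gains sum to 0.31 + 0.15 = 0.46.
g_ice = 0.6273 − 0.46 = 0.17.

0.17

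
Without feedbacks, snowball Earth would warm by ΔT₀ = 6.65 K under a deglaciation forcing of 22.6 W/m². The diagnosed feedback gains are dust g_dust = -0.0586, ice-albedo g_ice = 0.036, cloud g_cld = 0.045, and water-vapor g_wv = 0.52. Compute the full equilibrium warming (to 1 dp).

Total gain g = -0.0586 + 0.036 + 0.045 + 0.52 = 0.5424.
Amplification A = 1/(1 − 0.5424) = 2.185.
ΔT = 6.65 × 2.185 = 14.5 K.

14.5 K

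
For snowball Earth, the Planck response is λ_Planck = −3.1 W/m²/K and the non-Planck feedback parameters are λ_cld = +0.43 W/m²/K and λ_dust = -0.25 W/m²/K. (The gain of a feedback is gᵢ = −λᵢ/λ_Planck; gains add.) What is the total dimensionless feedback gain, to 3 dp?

Convert to gains: g_cld = 0.43/3.1 = 0.1387; g_dust = -0.25/3.1 = -0.08065.
Total gain g = 0.05805.

0.058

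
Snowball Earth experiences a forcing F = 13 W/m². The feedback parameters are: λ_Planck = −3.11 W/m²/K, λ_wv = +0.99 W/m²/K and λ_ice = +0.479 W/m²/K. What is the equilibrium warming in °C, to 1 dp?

Net feedback parameter λ = (−3.11) + (+0.99) + (+0.479) = -1.641 W/m²/K.
ΔT = −F/λ = −13/(-1.641) = 7.9 °C.

7.9 °C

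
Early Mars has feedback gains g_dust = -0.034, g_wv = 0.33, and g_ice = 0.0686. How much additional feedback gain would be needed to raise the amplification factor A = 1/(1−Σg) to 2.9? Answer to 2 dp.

0.29

Current total gain = 0.3646.
Target gain for A = 2.9: g* = 1 − 1/2.9 = 0.6552.
Additional gain needed = 0.6552 − 0.3646 = 0.29.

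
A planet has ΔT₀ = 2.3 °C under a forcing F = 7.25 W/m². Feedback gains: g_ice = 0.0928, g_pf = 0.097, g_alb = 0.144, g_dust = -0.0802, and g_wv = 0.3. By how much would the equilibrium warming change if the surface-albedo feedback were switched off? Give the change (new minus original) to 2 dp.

-1.26 °C

Original: g = 0.5536, ΔT = 2.3/(1−0.5536) = 5.1523 °C.
Without surface-albedo: g' = 0.4096, ΔT' = 2.3/(1−0.4096) = 3.8957 °C.
Change = 3.8957 − 5.1523 = -1.26 °C.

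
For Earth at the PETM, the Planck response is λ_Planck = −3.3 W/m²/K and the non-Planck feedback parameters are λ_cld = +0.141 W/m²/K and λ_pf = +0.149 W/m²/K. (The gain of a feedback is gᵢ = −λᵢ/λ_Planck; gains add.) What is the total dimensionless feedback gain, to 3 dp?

0.088

Convert to gains: g_cld = 0.141/3.3 = 0.04273; g_pf = 0.149/3.3 = 0.04515.
Total gain g = 0.08788.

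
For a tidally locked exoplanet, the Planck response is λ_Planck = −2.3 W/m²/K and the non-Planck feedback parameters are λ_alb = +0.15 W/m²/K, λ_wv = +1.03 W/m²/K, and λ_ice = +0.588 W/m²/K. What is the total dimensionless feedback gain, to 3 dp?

0.769

Convert to gains: g_alb = 0.15/2.3 = 0.06522; g_wv = 1.03/2.3 = 0.4478; g_ice = 0.588/2.3 = 0.2557.
Total gain g = 0.76872.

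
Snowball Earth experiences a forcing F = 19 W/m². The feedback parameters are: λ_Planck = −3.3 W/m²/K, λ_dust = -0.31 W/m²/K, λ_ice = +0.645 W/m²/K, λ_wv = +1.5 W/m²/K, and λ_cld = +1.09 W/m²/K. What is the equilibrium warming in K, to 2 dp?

Net feedback parameter λ = (−3.3) + (-0.31) + (+0.645) + (+1.5) + (+1.09) = -0.375 W/m²/K.
ΔT = −F/λ = −19/(-0.375) = 50.67 K.

50.67 K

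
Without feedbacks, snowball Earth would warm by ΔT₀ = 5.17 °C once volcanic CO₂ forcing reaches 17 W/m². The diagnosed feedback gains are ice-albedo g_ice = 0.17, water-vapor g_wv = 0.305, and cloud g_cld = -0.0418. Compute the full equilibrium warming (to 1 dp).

Total gain g = 0.17 + 0.305 − 0.0418 = 0.4332.
Amplification A = 1/(1 − 0.4332) = 1.764.
ΔT = 5.17 × 1.764 = 9.1 °C.

9.1 °C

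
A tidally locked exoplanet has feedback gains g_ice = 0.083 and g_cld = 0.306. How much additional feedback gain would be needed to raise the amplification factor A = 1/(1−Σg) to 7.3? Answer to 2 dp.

Current total gain = 0.389.
Target gain for A = 7.3: g* = 1 − 1/7.3 = 0.863.
Additional gain needed = 0.863 − 0.389 = 0.47.

0.47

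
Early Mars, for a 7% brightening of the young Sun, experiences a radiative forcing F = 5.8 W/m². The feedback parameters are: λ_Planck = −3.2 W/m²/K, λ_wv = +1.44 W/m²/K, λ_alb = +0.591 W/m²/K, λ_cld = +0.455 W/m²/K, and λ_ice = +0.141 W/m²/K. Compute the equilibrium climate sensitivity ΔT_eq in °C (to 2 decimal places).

10.12 °C

Net feedback parameter λ = (−3.2) + (+1.44) + (+0.591) + (+0.455) + (+0.141) = -0.573 W/m²/K.
ΔT = −F/λ = −5.8/(-0.573) = 10.12 °C.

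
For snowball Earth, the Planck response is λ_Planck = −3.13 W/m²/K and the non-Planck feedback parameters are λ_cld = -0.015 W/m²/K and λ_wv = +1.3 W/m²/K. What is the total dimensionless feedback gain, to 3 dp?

0.411

Convert to gains: g_cld = -0.015/3.13 = -0.004792; g_wv = 1.3/3.13 = 0.4153.
Total gain g = 0.410508.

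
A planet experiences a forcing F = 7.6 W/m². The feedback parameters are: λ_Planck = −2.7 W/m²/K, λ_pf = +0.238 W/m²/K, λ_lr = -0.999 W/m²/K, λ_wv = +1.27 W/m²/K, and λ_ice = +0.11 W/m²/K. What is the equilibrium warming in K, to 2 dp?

3.65 K

Net feedback parameter λ = (−2.7) + (+0.238) + (-0.999) + (+1.27) + (+0.11) = -2.081 W/m²/K.
ΔT = −F/λ = −7.6/(-2.081) = 3.65 K.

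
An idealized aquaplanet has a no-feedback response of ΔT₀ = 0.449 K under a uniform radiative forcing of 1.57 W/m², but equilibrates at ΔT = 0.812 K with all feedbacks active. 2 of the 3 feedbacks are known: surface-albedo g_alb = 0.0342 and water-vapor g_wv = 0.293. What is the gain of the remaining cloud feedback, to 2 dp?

Amplification A = ΔT/ΔT₀ = 0.812/0.449 = 1.808.
Total gain g = 1 − 1/A = 1 − 1/1.808 = 0.4469.
Known gains sum to 0.0342 + 0.293 = 0.3272.
g_cld = 0.4469 − 0.3272 = 0.12.

0.12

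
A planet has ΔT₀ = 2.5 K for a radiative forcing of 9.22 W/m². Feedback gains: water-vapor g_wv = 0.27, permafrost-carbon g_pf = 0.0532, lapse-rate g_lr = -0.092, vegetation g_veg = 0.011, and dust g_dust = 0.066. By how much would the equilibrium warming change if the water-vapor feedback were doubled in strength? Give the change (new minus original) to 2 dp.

Original: g = 0.3082, ΔT = 2.5/(1−0.3082) = 3.6138 K.
With doubled water-vapor: g' = 0.5782, ΔT' = 2.5/(1−0.5782) = 5.9270 K.
Change = 5.9270 − 3.6138 = 2.31 K.

2.31 K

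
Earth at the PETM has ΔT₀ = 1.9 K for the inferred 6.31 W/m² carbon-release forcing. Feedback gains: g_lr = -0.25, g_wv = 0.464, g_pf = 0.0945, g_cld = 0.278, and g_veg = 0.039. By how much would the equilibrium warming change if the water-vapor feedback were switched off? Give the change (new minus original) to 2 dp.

Original: g = 0.6255, ΔT = 1.9/(1−0.6255) = 5.0734 K.
Without water-vapor: g' = 0.1615, ΔT' = 1.9/(1−0.1615) = 2.2660 K.
Change = 2.2660 − 5.0734 = -2.81 K.

-2.81 K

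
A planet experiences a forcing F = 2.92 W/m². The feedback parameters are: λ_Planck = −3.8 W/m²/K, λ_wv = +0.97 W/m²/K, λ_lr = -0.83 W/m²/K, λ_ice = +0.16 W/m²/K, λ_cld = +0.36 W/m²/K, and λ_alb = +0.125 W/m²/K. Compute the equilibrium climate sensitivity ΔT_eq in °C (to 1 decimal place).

Net feedback parameter λ = (−3.8) + (+0.97) + (-0.83) + (+0.16) + (+0.36) + (+0.125) = -3.015 W/m²/K.
ΔT = −F/λ = −2.92/(-3.015) = 1.0 °C.

1.0 °C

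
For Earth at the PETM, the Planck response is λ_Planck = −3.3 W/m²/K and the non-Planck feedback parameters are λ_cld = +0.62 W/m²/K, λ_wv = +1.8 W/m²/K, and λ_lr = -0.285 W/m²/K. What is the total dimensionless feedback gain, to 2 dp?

0.65

Convert to gains: g_cld = 0.62/3.3 = 0.1879; g_wv = 1.8/3.3 = 0.5455; g_lr = -0.285/3.3 = -0.08636.
Total gain g = 0.64704.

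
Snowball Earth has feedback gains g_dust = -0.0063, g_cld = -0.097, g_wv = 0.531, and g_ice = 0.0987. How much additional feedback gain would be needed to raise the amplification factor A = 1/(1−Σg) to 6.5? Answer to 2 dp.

Current total gain = 0.5264.
Target gain for A = 6.5: g* = 1 − 1/6.5 = 0.8462.
Additional gain needed = 0.8462 − 0.5264 = 0.32.

0.32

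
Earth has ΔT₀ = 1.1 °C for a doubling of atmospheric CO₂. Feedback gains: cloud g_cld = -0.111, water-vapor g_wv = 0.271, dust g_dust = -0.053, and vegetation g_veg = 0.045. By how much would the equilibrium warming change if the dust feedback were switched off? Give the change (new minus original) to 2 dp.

0.09 °C

Original: g = 0.152, ΔT = 1.1/(1−0.152) = 1.2972 °C.
Without dust: g' = 0.205, ΔT' = 1.1/(1−0.205) = 1.3836 °C.
Change = 1.3836 − 1.2972 = 0.09 °C.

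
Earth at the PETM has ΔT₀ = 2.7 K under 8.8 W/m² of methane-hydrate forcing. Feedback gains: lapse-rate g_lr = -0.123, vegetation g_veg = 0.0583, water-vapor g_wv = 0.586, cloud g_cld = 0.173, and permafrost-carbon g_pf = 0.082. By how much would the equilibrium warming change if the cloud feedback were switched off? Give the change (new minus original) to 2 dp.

Original: g = 0.7763, ΔT = 2.7/(1−0.7763) = 12.0697 K.
Without cloud: g' = 0.6033, ΔT' = 2.7/(1−0.6033) = 6.8062 K.
Change = 6.8062 − 12.0697 = -5.26 K.

-5.26 K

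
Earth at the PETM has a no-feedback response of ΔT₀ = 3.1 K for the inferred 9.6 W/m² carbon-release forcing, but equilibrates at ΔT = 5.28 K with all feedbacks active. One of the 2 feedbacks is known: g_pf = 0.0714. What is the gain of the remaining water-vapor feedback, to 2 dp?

0.34

Amplification A = ΔT/ΔT₀ = 5.28/3.1 = 1.703.
Total gain g = 1 − 1/A = 1 − 1/1.703 = 0.4128.
The known gain is 0.0714.
g_wv = 0.4128 − 0.0714 = 0.34.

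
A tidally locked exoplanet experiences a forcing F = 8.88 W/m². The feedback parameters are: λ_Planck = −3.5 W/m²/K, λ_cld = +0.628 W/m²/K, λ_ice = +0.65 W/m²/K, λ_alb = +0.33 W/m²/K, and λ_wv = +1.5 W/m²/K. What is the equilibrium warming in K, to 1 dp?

Net feedback parameter λ = (−3.5) + (+0.628) + (+0.65) + (+0.33) + (+1.5) = -0.392 W/m²/K.
ΔT = −F/λ = −8.88/(-0.392) = 22.7 K.

22.7 K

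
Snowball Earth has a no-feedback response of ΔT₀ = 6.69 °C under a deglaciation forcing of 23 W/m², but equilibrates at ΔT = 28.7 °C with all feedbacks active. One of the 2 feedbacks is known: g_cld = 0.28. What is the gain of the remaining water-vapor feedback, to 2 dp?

0.49

Amplification A = ΔT/ΔT₀ = 28.7/6.69 = 4.29.
Total gain g = 1 − 1/A = 1 − 1/4.29 = 0.7669.
The known gain is 0.28.
g_wv = 0.7669 − 0.28 = 0.49.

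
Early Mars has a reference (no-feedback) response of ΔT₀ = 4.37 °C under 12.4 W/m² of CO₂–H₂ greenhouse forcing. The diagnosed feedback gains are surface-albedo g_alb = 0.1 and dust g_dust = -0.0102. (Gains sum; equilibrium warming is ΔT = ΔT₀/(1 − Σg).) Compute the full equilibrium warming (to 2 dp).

4.80 °C

Total gain g = 0.1 − 0.0102 = 0.0898.
Amplification A = 1/(1 − 0.0898) = 1.099.
ΔT = 4.37 × 1.099 = 4.80 °C.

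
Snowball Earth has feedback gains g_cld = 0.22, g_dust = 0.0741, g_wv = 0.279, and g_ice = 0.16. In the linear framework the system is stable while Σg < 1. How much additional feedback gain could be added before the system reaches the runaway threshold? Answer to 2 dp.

0.27

Current total gain = 0.22 + 0.0741 + 0.279 + 0.16 = 0.7331.
Margin to runaway = 1 − 0.7331 = 0.27.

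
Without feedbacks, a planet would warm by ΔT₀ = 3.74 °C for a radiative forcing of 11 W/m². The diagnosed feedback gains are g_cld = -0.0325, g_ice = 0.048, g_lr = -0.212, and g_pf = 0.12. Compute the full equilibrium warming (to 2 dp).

3.47 °C

Total gain g = -0.0325 + 0.048 − 0.212 + 0.12 = -0.0765.
Amplification A = 1/(1 + 0.0765) = 0.9289.
ΔT = 3.74 × 0.9289 = 3.47 °C.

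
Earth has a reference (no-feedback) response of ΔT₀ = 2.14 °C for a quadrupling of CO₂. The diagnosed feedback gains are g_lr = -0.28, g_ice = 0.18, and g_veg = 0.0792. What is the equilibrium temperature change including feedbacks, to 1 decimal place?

Total gain g = -0.28 + 0.18 + 0.0792 = -0.0208.
Amplification A = 1/(1 + 0.0208) = 0.9796.
ΔT = 2.14 × 0.9796 = 2.1 °C.

2.1 °C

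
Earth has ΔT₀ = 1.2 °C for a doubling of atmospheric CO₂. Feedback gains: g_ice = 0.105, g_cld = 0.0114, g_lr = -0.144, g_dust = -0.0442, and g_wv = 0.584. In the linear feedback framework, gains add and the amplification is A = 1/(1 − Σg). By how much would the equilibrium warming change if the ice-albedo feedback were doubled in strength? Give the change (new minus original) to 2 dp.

0.67 °C

Original: g = 0.5122, ΔT = 1.2/(1−0.5122) = 2.4600 °C.
With doubled ice-albedo: g' = 0.6172, ΔT' = 1.2/(1−0.6172) = 3.1348 °C.
Change = 3.1348 − 2.4600 = 0.67 °C.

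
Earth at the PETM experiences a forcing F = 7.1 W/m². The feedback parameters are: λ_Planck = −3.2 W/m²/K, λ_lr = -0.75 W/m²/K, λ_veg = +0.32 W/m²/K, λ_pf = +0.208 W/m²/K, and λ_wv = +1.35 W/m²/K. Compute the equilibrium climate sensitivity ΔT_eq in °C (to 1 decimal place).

3.4 °C

Net feedback parameter λ = (−3.2) + (-0.75) + (+0.32) + (+0.208) + (+1.35) = -2.072 W/m²/K.
ΔT = −F/λ = −7.1/(-2.072) = 3.4 °C.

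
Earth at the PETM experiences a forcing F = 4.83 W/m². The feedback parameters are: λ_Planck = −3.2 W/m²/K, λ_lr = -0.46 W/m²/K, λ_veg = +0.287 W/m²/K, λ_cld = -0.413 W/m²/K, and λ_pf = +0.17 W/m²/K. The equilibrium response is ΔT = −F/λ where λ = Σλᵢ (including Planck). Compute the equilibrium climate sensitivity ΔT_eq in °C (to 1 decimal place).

1.3 °C

Net feedback parameter λ = (−3.2) + (-0.46) + (+0.287) + (-0.413) + (+0.17) = -3.616 W/m²/K.
ΔT = −F/λ = −4.83/(-3.616) = 1.3 °C.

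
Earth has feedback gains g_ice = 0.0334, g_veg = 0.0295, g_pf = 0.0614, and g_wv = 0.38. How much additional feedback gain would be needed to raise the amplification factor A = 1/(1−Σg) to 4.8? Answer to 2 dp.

0.29

Current total gain = 0.5043.
Target gain for A = 4.8: g* = 1 − 1/4.8 = 0.7917.
Additional gain needed = 0.7917 − 0.5043 = 0.29.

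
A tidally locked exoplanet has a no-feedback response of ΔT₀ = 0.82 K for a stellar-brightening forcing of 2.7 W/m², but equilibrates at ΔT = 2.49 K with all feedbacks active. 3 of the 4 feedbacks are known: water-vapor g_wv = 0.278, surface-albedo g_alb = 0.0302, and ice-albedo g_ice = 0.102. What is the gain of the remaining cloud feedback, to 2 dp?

Amplification A = ΔT/ΔT₀ = 2.49/0.82 = 3.037.
Total gain g = 1 − 1/A = 1 − 1/3.037 = 0.6707.
Known gains sum to 0.278 + 0.0302 + 0.102 = 0.4102.
g_cld = 0.6707 − 0.4102 = 0.26.

0.26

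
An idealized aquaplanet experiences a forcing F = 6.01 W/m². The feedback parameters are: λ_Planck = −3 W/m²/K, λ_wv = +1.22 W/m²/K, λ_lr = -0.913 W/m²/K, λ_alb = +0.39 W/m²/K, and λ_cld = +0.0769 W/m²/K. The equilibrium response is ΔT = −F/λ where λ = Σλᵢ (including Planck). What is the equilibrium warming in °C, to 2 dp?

Net feedback parameter λ = (−3) + (+1.22) + (-0.913) + (+0.39) + (+0.0769) = -2.2261 W/m²/K.
ΔT = −F/λ = −6.01/(-2.2261) = 2.70 °C.

2.70 °C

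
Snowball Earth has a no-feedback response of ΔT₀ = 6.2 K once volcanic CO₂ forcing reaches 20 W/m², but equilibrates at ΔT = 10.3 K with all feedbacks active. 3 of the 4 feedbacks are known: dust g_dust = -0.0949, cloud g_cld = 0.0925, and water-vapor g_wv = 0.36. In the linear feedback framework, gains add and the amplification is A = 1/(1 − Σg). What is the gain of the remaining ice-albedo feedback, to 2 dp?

0.04

Amplification A = ΔT/ΔT₀ = 10.3/6.2 = 1.661.
Total gain g = 1 − 1/A = 1 − 1/1.661 = 0.398.
Known gains sum to -0.0949 + 0.0925 + 0.36 = 0.3576.
g_ice = 0.398 − 0.3576 = 0.04.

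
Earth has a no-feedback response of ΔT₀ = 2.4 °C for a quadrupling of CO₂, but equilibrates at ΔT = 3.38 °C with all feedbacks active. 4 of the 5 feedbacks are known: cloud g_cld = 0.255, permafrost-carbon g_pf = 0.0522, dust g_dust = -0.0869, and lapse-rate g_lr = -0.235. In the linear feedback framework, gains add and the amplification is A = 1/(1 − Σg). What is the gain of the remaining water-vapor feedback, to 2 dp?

Amplification A = ΔT/ΔT₀ = 3.38/2.4 = 1.408.
Total gain g = 1 − 1/A = 1 − 1/1.408 = 0.2898.
Known gains sum to 0.255 + 0.0522 − 0.0869 − 0.235 = -0.0147.
g_wv = 0.2898 + 0.0147 = 0.30.

0.30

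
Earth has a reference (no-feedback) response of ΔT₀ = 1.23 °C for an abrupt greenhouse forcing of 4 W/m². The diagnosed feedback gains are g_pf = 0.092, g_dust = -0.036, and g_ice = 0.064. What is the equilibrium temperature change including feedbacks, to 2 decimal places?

1.40 °C

Total gain g = 0.092 − 0.036 + 0.064 = 0.12.
Amplification A = 1/(1 − 0.12) = 1.136.
ΔT = 1.23 × 1.136 = 1.40 °C.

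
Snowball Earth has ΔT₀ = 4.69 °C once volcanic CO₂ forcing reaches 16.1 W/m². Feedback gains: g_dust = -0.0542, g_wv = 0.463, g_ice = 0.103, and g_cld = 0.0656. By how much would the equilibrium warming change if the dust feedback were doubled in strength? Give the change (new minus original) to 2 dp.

Original: g = 0.5774, ΔT = 4.69/(1−0.5774) = 11.0980 °C.
With doubled dust: g' = 0.5232, ΔT' = 4.69/(1−0.5232) = 9.8364 °C.
Change = 9.8364 − 11.0980 = -1.26 °C.

-1.26 °C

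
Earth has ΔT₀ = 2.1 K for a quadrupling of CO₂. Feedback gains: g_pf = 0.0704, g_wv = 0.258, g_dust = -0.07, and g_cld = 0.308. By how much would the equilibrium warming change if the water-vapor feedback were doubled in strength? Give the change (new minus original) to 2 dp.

Original: g = 0.5664, ΔT = 2.1/(1−0.5664) = 4.8432 K.
With doubled water-vapor: g' = 0.8244, ΔT' = 2.1/(1−0.8244) = 11.9590 K.
Change = 11.9590 − 4.8432 = 7.12 K.

7.12 K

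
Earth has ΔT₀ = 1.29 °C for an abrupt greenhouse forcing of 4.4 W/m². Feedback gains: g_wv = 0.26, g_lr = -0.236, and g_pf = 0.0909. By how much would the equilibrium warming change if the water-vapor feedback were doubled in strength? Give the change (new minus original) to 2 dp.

Original: g = 0.1149, ΔT = 1.29/(1−0.1149) = 1.4575 °C.
With doubled water-vapor: g' = 0.3749, ΔT' = 1.29/(1−0.3749) = 2.0637 °C.
Change = 2.0637 − 1.4575 = 0.61 °C.

0.61 °C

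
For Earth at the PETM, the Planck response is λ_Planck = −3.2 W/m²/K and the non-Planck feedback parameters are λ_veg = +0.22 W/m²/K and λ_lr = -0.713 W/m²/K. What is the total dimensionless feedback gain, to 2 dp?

Convert to gains: g_veg = 0.22/3.2 = 0.06875; g_lr = -0.713/3.2 = -0.2228.
Total gain g = -0.15405.

-0.15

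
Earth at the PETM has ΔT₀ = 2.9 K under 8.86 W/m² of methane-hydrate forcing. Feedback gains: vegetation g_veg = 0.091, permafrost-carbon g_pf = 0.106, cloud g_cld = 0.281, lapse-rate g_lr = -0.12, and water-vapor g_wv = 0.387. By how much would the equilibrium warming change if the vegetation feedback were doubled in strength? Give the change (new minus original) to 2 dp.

Original: g = 0.745, ΔT = 2.9/(1−0.745) = 11.3725 K.
With doubled vegetation: g' = 0.836, ΔT' = 2.9/(1−0.836) = 17.6829 K.
Change = 17.6829 − 11.3725 = 6.31 K.

6.31 K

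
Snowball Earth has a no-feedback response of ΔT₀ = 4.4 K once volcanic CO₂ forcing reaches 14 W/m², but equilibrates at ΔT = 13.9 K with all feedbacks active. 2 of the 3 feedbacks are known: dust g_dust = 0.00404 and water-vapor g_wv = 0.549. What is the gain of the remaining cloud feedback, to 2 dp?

Amplification A = ΔT/ΔT₀ = 13.9/4.4 = 3.159.
Total gain g = 1 − 1/A = 1 − 1/3.159 = 0.6834.
Known gains sum to 0.00404 + 0.549 = 0.55304.
g_cld = 0.6834 − 0.55304 = 0.13.

0.13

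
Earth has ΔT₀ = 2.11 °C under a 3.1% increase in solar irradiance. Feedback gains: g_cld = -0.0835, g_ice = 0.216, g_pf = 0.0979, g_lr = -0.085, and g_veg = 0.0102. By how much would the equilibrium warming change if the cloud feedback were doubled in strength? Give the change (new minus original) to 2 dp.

-0.22 °C

Original: g = 0.1556, ΔT = 2.11/(1−0.1556) = 2.4988 °C.
With doubled cloud: g' = 0.0721, ΔT' = 2.11/(1−0.0721) = 2.2740 °C.
Change = 2.2740 − 2.4988 = -0.22 °C.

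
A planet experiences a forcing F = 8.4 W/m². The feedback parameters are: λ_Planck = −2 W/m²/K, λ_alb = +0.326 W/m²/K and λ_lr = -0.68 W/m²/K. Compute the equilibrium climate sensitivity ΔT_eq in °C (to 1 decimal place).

3.6 °C

Net feedback parameter λ = (−2) + (+0.326) + (-0.68) = -2.354 W/m²/K.
ΔT = −F/λ = −8.4/(-2.354) = 3.6 °C.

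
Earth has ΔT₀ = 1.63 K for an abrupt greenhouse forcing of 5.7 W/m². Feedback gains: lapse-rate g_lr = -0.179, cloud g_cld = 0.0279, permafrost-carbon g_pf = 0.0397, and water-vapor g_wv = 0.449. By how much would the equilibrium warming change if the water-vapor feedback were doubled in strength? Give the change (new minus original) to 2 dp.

Original: g = 0.3376, ΔT = 1.63/(1−0.3376) = 2.4607 K.
With doubled water-vapor: g' = 0.7866, ΔT' = 1.63/(1−0.7866) = 7.6382 K.
Change = 7.6382 − 2.4607 = 5.18 K.

5.18 K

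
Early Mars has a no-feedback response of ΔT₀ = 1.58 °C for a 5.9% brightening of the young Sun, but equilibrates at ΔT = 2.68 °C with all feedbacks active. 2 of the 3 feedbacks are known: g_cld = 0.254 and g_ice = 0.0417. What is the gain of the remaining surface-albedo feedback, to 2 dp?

Amplification A = ΔT/ΔT₀ = 2.68/1.58 = 1.696.
Total gain g = 1 − 1/A = 1 − 1/1.696 = 0.4104.
Known gains sum to 0.254 + 0.0417 = 0.2957.
g_alb = 0.4104 − 0.2957 = 0.11.

0.11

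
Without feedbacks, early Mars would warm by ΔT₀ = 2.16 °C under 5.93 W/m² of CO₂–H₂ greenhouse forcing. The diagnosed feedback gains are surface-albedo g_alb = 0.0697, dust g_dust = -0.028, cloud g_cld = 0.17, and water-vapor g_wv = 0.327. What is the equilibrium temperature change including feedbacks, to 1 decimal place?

Total gain g = 0.0697 − 0.028 + 0.17 + 0.327 = 0.5387.
Amplification A = 1/(1 − 0.5387) = 2.168.
ΔT = 2.16 × 2.168 = 4.7 °C.

4.7 °C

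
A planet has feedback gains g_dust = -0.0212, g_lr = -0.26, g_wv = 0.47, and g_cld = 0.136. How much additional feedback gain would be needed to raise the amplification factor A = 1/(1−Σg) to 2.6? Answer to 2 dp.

0.29

Current total gain = 0.3248.
Target gain for A = 2.6: g* = 1 − 1/2.6 = 0.6154.
Additional gain needed = 0.6154 − 0.3248 = 0.29.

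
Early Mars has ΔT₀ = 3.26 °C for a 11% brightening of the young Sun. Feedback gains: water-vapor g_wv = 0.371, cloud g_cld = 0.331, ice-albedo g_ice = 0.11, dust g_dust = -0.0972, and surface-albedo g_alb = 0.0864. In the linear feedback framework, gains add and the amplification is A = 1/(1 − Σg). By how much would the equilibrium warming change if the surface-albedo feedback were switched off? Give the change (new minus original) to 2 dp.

-4.97 °C

Original: g = 0.8012, ΔT = 3.26/(1−0.8012) = 16.3984 °C.
Without surface-albedo: g' = 0.7148, ΔT' = 3.26/(1−0.7148) = 11.4306 °C.
Change = 11.4306 − 16.3984 = -4.97 °C.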